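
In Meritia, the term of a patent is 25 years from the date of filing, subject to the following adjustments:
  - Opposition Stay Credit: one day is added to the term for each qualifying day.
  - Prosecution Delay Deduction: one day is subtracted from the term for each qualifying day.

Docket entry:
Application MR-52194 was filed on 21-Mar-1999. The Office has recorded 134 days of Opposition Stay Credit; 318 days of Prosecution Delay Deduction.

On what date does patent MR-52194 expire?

September 19, 2023

Base term: filing date + 25 years → 21 March 2024.
Opposition Stay Credit: +134 days → 2 August 2024.
Prosecution Delay Deduction: −318 days → 19 September 2023.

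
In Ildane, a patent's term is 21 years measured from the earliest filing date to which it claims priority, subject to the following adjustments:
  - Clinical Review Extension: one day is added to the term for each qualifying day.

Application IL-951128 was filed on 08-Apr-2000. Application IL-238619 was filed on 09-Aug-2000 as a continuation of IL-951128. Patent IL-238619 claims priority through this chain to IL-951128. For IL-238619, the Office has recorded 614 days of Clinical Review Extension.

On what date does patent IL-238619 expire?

2022-12-13

Earliest priority filing: 8 April 2000.
Base term: 8 April 2000 + 21 years → 8 April 2021.
Clinical Review Extension: +614 days → 13 December 2022.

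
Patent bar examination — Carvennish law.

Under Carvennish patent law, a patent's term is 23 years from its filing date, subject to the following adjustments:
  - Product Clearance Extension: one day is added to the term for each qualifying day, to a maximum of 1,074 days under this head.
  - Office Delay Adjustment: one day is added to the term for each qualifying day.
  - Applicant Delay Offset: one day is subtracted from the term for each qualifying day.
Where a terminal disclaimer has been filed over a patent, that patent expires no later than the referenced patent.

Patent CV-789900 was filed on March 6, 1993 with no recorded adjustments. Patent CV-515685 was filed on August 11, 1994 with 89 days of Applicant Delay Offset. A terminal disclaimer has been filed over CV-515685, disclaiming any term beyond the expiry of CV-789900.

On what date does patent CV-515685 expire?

March 6, 2016

Natural term of CV-515685:
  Base: filing + 23 years → 11 August 2017.
  Applicant Delay Offset: −89 days → 14 May 2017.
Expiry of referenced patent CV-789900:
  Base: filing + 23 years → 6 March 2016.
Terminal disclaimer: CV-515685 expires on the earlier of 14 May 2017 and 6 March 2016.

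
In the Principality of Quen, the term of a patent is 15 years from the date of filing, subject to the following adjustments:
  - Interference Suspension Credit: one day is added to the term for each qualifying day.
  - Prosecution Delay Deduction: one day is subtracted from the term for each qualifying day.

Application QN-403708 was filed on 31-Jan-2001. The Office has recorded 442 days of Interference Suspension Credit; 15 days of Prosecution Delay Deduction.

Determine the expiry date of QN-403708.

Base term: filing date + 15 years → 31 January 2016.
Interference Suspension Credit: +442 days → 17 April 2017.
Prosecution Delay Deduction: −15 days → 2 April 2017.

April 2, 2017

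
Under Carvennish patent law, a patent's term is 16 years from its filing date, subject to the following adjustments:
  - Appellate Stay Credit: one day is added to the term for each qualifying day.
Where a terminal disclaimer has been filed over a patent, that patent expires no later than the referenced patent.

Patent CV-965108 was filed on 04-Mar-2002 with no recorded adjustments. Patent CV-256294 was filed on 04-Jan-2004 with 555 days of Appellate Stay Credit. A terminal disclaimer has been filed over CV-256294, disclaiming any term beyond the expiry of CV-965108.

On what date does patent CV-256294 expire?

Natural term of CV-256294:
  Base: filing + 16 years → 4 January 2020.
  Appellate Stay Credit: +555 days → 12 July 2021.
Expiry of referenced patent CV-965108:
  Base: filing + 16 years → 4 March 2018.
Terminal disclaimer: CV-256294 expires on the earlier of 12 July 2021 and 4 March 2018.

March 4, 2018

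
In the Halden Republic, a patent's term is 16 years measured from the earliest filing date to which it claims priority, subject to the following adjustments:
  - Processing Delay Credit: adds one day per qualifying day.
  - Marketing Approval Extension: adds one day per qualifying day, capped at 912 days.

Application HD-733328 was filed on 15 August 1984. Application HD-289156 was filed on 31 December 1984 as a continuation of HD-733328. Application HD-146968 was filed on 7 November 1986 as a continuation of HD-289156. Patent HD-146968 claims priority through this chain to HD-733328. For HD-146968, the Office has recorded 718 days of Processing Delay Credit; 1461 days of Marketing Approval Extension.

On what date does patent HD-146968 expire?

2005-01-31

Earliest priority filing: 15 August 1984.
Base term: 15 August 1984 + 16 years → 15 August 2000.
Processing Delay Credit: +718 days → 3 August 2002.
Marketing Approval Extension: 1461 days claimed exceeds the 912-day cap, so +912 days → 31 January 2005.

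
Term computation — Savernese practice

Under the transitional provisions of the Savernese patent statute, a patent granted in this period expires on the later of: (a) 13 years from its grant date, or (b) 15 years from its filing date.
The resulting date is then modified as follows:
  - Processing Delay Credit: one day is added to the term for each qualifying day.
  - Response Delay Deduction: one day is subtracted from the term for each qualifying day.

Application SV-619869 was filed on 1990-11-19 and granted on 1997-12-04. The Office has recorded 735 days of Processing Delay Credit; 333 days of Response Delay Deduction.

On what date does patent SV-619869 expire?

2012-01-10

(a) grant + 13 years → 4 December 2010.
(b) filing + 15 years → 19 November 2005.
Later of the two: 4 December 2010.
Processing Delay Credit: +735 days → 8 December 2012.
Response Delay Deduction: −333 days → 10 January 2012.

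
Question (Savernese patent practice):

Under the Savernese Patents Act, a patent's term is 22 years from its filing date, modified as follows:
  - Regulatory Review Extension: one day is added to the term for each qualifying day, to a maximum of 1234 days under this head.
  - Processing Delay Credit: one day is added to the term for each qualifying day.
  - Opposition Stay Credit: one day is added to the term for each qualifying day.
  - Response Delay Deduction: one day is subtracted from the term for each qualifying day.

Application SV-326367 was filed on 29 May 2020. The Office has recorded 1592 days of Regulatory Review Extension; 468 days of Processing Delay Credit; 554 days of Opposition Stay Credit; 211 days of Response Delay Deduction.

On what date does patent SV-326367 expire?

Base term: filing date + 22 years → 29 May 2042.
Regulatory Review Extension: 1592 days claimed exceeds the 1234-day cap, so +1234 days → 14 October 2045.
Processing Delay Credit: +468 days → 25 January 2047.
Opposition Stay Credit: +554 days → 1 August 2048.
Response Delay Deduction: −211 days → 3 January 2048.

2048-01-03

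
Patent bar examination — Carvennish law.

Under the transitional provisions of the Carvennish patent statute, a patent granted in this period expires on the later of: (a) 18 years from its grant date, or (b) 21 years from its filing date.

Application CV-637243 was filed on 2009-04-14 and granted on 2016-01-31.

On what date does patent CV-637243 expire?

2034-01-31

(a) grant + 18 years → 31 January 2034.
(b) filing + 21 years → 14 April 2030.
Later of the two: 31 January 2034.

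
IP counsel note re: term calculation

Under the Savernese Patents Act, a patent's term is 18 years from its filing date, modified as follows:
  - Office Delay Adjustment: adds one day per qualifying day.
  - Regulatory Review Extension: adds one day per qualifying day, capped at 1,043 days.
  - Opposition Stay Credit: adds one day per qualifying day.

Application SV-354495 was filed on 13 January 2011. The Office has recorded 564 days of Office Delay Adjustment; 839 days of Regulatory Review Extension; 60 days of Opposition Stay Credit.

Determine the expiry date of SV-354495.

Base term: filing date + 18 years → 13 January 2029.
Office Delay Adjustment: +564 days → 31 July 2030.
Regulatory Review Extension: 839 days (within the 1043-day cap) → +839 days → 16 November 2032.
Opposition Stay Credit: +60 days → 15 January 2033.

January 15, 2033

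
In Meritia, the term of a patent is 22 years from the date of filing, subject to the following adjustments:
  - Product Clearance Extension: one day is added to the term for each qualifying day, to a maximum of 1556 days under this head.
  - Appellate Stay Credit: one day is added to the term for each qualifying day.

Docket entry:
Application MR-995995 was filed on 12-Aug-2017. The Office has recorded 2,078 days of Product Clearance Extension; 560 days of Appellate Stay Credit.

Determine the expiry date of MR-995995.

2045-05-28

Base term: filing date + 22 years → 12 August 2039.
Product Clearance Extension: 2078 days claimed exceeds the 1556-day cap, so +1556 days → 15 November 2043.
Appellate Stay Credit: +560 days → 28 May 2045.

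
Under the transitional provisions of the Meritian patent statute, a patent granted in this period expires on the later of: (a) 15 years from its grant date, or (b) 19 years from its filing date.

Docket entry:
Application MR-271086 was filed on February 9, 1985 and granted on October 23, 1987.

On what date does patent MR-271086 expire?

(a) grant + 15 years → 23 October 2002.
(b) filing + 19 years → 9 February 2004.
Later of the two: 9 February 2004.

February 9, 2004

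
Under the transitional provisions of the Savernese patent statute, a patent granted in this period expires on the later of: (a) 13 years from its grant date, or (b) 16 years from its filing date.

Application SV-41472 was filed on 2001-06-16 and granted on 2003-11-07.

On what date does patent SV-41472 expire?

(a) grant + 13 years → 7 November 2016.
(b) filing + 16 years → 16 June 2017.
Later of the two: 16 June 2017.

June 16, 2017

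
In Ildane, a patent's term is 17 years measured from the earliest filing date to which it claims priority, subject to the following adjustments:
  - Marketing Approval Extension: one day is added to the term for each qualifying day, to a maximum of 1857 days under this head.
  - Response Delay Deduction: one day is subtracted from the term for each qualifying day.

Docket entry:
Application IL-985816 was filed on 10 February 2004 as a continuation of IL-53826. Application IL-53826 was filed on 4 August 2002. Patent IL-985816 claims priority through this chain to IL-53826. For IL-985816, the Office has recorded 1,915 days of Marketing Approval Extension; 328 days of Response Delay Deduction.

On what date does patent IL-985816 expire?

Earliest priority filing: 4 August 2002.
Base term: 4 August 2002 + 17 years → 4 August 2019.
Marketing Approval Extension: 1915 days claimed exceeds the 1857-day cap, so +1857 days → 3 September 2024.
Response Delay Deduction: −328 days → 11 October 2023.

2023-10-11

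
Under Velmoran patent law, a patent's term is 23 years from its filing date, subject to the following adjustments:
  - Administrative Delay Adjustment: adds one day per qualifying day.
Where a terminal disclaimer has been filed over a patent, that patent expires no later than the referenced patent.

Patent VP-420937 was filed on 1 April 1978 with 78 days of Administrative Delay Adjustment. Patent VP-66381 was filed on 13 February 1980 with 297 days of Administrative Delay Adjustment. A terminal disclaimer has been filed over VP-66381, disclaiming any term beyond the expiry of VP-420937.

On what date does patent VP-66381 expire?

Natural term of VP-66381:
  Base: filing + 23 years → 13 February 2003.
  Administrative Delay Adjustment: +297 days → 7 December 2003.
Expiry of referenced patent VP-420937:
  Base: filing + 23 years → 1 April 2001.
  Administrative Delay Adjustment: +78 days → 18 June 2001.
Terminal disclaimer: VP-66381 expires on the earlier of 7 December 2003 and 18 June 2001.

2001-06-18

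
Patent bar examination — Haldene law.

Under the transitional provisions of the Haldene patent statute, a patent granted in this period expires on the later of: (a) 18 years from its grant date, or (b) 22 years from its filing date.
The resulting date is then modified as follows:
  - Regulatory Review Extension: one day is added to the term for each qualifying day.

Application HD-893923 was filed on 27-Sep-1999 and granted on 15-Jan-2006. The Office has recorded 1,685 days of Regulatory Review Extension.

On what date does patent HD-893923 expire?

(a) grant + 18 years → 15 January 2024.
(b) filing + 22 years → 27 September 2021.
Later of the two: 15 January 2024.
Regulatory Review Extension: +1685 days → 26 August 2028.

August 26, 2028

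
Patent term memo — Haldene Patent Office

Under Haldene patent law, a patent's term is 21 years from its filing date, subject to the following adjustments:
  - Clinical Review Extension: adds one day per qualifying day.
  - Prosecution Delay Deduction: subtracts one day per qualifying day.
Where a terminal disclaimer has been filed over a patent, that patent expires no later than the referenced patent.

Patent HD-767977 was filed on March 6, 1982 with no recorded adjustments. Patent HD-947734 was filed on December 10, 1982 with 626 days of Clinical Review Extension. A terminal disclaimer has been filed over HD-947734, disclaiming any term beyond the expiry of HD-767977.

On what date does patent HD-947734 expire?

Natural term of HD-947734:
  Base: filing + 21 years → 10 December 2003.
  Clinical Review Extension: +626 days → 27 August 2005.
Expiry of referenced patent HD-767977:
  Base: filing + 21 years → 6 March 2003.
Terminal disclaimer: HD-947734 expires on the earlier of 27 August 2005 and 6 March 2003.

2003-03-06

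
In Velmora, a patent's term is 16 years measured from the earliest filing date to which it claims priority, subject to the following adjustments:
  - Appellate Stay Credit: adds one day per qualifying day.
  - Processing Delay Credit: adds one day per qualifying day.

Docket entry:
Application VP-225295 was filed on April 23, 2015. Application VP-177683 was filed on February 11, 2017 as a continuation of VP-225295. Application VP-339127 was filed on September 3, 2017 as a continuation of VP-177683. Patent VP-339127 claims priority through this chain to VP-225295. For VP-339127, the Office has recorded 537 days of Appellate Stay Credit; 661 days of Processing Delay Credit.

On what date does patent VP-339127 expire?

August 3, 2034

Earliest priority filing: 23 April 2015.
Base term: 23 April 2015 + 16 years → 23 April 2031.
Appellate Stay Credit: +537 days → 11 October 2032.
Processing Delay Credit: +661 days → 3 August 2034.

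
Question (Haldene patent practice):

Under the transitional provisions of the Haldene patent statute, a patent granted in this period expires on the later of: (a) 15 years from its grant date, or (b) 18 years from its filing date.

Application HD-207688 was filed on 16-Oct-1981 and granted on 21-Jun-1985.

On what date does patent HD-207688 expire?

June 21, 2000

(a) grant + 15 years → 21 June 2000.
(b) filing + 18 years → 16 October 1999.
Later of the two: 21 June 2000.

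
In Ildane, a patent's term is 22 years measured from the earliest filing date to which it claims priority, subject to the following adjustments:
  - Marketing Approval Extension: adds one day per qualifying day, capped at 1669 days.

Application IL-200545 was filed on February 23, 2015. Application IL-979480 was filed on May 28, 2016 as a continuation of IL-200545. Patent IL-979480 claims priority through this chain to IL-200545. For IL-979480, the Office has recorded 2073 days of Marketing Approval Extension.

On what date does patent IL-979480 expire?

September 19, 2041

Earliest priority filing: 23 February 2015.
Base term: 23 February 2015 + 22 years → 23 February 2037.
Marketing Approval Extension: 2073 days claimed exceeds the 1669-day cap, so +1669 days → 19 September 2041.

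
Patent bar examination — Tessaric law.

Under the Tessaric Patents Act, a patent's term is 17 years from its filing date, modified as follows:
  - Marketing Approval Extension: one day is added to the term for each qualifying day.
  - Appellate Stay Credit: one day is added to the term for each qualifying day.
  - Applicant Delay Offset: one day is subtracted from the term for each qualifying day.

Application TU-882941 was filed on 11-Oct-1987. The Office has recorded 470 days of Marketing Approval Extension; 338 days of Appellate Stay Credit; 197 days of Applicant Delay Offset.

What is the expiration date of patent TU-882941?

Base term: filing date + 17 years → 11 October 2004.
Marketing Approval Extension: +470 days → 24 January 2006.
Appellate Stay Credit: +338 days → 28 December 2006.
Applicant Delay Offset: −197 days → 14 June 2006.

June 14, 2006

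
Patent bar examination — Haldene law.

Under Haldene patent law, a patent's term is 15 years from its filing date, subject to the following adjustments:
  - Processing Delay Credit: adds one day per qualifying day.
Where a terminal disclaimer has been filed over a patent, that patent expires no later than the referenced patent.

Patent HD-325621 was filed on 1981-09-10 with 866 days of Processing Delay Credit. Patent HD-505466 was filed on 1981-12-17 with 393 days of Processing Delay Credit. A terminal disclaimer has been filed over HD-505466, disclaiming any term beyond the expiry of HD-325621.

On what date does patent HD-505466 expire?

1998-01-14

Natural term of HD-505466:
  Base: filing + 15 years → 17 December 1996.
  Processing Delay Credit: +393 days → 14 January 1998.
Expiry of referenced patent HD-325621:
  Base: filing + 15 years → 10 September 1996.
  Processing Delay Credit: +866 days → 24 January 1999.
Terminal disclaimer: HD-505466 expires on the earlier of 14 January 1998 and 24 January 1999.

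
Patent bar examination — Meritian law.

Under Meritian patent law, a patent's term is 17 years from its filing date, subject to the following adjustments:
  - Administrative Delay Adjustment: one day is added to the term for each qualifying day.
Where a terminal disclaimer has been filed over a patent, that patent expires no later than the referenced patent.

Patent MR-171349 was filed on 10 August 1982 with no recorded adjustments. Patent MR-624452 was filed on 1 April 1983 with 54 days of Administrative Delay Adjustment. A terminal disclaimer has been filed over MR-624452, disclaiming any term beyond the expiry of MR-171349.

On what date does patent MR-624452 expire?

Natural term of MR-624452:
  Base: filing + 17 years → 1 April 2000.
  Administrative Delay Adjustment: +54 days → 25 May 2000.
Expiry of referenced patent MR-171349:
  Base: filing + 17 years → 10 August 1999.
Terminal disclaimer: MR-624452 expires on the earlier of 25 May 2000 and 10 August 1999.

1999-08-10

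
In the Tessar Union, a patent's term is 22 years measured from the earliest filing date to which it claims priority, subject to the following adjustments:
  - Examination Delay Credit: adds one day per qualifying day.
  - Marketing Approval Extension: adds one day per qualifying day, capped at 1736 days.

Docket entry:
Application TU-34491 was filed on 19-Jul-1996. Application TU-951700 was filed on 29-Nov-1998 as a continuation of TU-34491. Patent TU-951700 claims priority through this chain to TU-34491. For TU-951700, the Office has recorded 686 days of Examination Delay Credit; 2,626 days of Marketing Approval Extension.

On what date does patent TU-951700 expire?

Earliest priority filing: 19 July 1996.
Base term: 19 July 1996 + 22 years → 19 July 2018.
Examination Delay Credit: +686 days → 4 June 2020.
Marketing Approval Extension: 2626 days claimed exceeds the 1736-day cap, so +1736 days → 6 March 2025.

2025-03-06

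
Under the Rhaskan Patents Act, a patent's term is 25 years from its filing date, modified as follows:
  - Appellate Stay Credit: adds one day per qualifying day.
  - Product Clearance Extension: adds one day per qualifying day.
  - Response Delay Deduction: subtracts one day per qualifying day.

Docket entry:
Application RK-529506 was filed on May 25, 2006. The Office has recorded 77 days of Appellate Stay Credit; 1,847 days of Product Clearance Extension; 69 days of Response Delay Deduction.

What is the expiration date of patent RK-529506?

Base term: filing date + 25 years → 25 May 2031.
Appellate Stay Credit: +77 days → 10 August 2031.
Product Clearance Extension: +1847 days → 30 August 2036.
Response Delay Deduction: −69 days → 22 June 2036.

2036-06-22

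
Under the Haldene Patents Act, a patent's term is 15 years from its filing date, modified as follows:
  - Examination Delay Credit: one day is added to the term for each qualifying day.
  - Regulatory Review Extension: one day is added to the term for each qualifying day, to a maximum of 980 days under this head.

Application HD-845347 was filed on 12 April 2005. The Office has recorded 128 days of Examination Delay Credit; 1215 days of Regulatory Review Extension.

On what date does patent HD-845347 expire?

2023-04-25

Base term: filing date + 15 years → 12 April 2020.
Examination Delay Credit: +128 days → 18 August 2020.
Regulatory Review Extension: 1215 days claimed exceeds the 980-day cap, so +980 days → 25 April 2023.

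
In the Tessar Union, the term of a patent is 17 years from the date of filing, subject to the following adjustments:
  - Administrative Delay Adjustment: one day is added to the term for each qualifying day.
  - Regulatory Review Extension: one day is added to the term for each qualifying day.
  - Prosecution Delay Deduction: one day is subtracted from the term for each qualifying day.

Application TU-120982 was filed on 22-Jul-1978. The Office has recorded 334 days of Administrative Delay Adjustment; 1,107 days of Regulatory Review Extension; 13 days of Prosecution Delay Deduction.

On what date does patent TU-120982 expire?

June 19, 1999

Base term: filing date + 17 years → 22 July 1995.
Administrative Delay Adjustment: +334 days → 20 June 1996.
Regulatory Review Extension: +1107 days → 2 July 1999.
Prosecution Delay Deduction: −13 days → 19 June 1999.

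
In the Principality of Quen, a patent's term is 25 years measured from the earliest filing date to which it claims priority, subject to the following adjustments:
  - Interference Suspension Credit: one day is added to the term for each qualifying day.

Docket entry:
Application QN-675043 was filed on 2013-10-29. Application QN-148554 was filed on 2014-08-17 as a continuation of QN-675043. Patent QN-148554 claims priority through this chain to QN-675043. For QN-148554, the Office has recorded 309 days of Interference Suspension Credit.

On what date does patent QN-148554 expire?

2039-09-03

Earliest priority filing: 29 October 2013.
Base term: 29 October 2013 + 25 years → 29 October 2038.
Interference Suspension Credit: +309 days → 3 September 2039.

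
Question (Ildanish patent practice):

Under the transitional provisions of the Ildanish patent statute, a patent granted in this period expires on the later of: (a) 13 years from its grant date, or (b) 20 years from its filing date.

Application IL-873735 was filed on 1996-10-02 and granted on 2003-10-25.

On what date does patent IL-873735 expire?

October 25, 2016

(a) grant + 13 years → 25 October 2016.
(b) filing + 20 years → 2 October 2016.
Later of the two: 25 October 2016.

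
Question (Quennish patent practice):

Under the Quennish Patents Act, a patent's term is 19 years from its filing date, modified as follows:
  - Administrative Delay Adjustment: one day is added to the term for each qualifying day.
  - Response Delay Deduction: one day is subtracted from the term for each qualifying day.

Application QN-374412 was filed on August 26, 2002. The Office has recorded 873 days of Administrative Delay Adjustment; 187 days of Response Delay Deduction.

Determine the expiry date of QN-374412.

Base term: filing date + 19 years → 26 August 2021.
Administrative Delay Adjustment: +873 days → 16 January 2024.
Response Delay Deduction: −187 days → 13 July 2023.

2023-07-13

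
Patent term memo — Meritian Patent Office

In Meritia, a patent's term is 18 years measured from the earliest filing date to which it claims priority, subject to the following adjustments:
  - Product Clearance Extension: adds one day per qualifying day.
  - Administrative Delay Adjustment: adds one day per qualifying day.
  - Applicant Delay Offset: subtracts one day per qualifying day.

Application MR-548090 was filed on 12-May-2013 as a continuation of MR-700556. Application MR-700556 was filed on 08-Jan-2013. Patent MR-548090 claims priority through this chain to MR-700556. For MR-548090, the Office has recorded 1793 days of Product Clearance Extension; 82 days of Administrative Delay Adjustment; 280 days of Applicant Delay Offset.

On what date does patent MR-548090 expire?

Earliest priority filing: 8 January 2013.
Base term: 8 January 2013 + 18 years → 8 January 2031.
Product Clearance Extension: +1793 days → 6 December 2035.
Administrative Delay Adjustment: +82 days → 26 February 2036.
Applicant Delay Offset: −280 days → 22 May 2035.

May 22, 2035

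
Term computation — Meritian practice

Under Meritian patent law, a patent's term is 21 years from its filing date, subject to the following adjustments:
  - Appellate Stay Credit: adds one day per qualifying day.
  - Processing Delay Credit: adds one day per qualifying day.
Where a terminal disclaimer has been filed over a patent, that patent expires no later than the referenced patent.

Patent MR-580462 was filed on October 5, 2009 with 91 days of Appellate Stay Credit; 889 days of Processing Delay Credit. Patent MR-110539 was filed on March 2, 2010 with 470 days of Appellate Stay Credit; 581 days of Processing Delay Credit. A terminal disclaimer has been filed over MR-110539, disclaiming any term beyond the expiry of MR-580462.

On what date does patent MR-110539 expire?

2033-06-11

Natural term of MR-110539:
  Base: filing + 21 years → 2 March 2031.
  Appellate Stay Credit: +470 days → 14 June 2032.
  Processing Delay Credit: +581 days → 16 January 2034.
Expiry of referenced patent MR-580462:
  Base: filing + 21 years → 5 October 2030.
  Appellate Stay Credit: +91 days → 4 January 2031.
  Processing Delay Credit: +889 days → 11 June 2033.
Terminal disclaimer: MR-110539 expires on the earlier of 16 January 2034 and 11 June 2033.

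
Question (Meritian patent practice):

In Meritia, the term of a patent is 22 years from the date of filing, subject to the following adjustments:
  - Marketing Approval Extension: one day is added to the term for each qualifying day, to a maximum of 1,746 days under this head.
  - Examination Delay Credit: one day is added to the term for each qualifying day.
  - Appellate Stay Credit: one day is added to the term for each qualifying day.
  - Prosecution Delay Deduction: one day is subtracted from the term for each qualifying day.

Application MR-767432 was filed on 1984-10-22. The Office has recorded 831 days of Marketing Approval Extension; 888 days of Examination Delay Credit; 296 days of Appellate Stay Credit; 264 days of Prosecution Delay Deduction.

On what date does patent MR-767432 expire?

August 8, 2011

Base term: filing date + 22 years → 22 October 2006.
Marketing Approval Extension: 831 days (within the 1746-day cap) → +831 days → 30 January 2009.
Examination Delay Credit: +888 days → 7 July 2011.
Appellate Stay Credit: +296 days → 28 April 2012.
Prosecution Delay Deduction: −264 days → 8 August 2011.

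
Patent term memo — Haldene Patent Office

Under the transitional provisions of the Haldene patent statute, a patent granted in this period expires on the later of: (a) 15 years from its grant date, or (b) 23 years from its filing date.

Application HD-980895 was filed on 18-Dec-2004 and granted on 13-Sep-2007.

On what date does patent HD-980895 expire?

December 18, 2027

(a) grant + 15 years → 13 September 2022.
(b) filing + 23 years → 18 December 2027.
Later of the two: 18 December 2027.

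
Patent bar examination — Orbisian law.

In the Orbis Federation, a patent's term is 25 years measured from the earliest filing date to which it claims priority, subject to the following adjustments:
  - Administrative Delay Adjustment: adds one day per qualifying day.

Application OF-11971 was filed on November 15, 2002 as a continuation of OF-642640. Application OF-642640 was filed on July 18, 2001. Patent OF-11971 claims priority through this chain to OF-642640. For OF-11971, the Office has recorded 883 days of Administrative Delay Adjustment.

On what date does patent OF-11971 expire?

2028-12-17

Earliest priority filing: 18 July 2001.
Base term: 18 July 2001 + 25 years → 18 July 2026.
Administrative Delay Adjustment: +883 days → 17 December 2028.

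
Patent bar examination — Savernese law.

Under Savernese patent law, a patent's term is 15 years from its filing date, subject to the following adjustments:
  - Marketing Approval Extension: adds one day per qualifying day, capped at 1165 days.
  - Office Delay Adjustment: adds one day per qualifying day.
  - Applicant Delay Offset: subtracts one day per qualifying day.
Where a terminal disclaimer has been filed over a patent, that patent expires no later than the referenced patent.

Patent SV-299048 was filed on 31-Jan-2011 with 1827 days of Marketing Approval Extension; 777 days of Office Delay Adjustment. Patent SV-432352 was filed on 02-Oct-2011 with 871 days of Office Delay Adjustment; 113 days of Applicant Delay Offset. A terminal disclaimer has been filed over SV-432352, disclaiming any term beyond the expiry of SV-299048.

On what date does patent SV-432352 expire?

Natural term of SV-432352:
  Base: filing + 15 years → 2 October 2026.
  Office Delay Adjustment: +871 days → 19 February 2029.
  Applicant Delay Offset: −113 days → 29 October 2028.
Expiry of referenced patent SV-299048:
  Base: filing + 15 years → 31 January 2026.
  Marketing Approval Extension: 1827 days claimed exceeds the 1165-day cap, so +1165 days → 10 April 2029.
  Office Delay Adjustment: +777 days → 27 May 2031.
Terminal disclaimer: SV-432352 expires on the earlier of 29 October 2028 and 27 May 2031.

October 29, 2028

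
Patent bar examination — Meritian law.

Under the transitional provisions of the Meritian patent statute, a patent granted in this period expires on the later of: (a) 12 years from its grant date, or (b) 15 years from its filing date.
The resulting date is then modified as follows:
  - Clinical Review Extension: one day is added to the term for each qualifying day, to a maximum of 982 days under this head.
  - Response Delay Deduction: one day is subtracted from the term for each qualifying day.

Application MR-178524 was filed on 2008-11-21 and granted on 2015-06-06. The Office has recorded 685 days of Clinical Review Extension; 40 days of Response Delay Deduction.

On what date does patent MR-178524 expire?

March 12, 2029

(a) grant + 12 years → 6 June 2027.
(b) filing + 15 years → 21 November 2023.
Later of the two: 6 June 2027.
Clinical Review Extension: 685 days (within the 982-day cap) → +685 days → 21 April 2029.
Response Delay Deduction: −40 days → 12 March 2029.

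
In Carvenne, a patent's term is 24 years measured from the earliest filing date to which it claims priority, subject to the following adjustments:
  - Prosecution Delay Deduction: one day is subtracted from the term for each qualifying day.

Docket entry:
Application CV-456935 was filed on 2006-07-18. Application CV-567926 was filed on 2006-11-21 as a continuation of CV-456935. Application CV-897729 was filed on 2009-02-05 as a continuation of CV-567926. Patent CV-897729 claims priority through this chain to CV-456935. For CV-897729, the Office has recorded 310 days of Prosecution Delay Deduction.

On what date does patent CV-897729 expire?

Earliest priority filing: 18 July 2006.
Base term: 18 July 2006 + 24 years → 18 July 2030.
Prosecution Delay Deduction: −310 days → 11 September 2029.

2029-09-11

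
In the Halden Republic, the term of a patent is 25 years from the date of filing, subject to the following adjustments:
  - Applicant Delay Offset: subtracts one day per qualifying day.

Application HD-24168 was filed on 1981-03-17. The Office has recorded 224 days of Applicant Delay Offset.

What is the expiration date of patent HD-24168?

Base term: filing date + 25 years → 17 March 2006.
Applicant Delay Offset: −224 days → 5 August 2005.

August 5, 2005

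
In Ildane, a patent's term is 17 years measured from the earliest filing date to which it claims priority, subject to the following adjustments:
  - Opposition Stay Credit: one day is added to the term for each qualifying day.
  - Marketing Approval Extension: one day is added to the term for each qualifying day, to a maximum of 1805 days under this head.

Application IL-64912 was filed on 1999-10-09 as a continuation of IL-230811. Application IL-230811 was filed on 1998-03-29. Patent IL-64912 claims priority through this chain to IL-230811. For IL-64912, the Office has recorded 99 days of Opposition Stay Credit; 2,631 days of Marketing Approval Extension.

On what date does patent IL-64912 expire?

2020-06-14

Earliest priority filing: 29 March 1998.
Base term: 29 March 1998 + 17 years → 29 March 2015.
Opposition Stay Credit: +99 days → 6 July 2015.
Marketing Approval Extension: 2631 days claimed exceeds the 1805-day cap, so +1805 days → 14 June 2020.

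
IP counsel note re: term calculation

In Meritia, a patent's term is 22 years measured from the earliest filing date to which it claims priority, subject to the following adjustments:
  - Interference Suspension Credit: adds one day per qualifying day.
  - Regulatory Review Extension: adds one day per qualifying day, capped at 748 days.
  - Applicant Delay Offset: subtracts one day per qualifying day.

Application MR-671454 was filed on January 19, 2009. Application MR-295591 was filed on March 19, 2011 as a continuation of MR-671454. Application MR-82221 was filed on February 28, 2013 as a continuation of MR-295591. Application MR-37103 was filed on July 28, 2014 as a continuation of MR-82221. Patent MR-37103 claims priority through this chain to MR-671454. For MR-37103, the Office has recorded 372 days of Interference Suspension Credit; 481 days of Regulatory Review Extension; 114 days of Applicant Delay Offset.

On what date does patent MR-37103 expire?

2033-01-27

Earliest priority filing: 19 January 2009.
Base term: 19 January 2009 + 22 years → 19 January 2031.
Interference Suspension Credit: +372 days → 26 January 2032.
Regulatory Review Extension: 481 days (within the 748-day cap) → +481 days → 21 May 2033.
Applicant Delay Offset: −114 days → 27 January 2033.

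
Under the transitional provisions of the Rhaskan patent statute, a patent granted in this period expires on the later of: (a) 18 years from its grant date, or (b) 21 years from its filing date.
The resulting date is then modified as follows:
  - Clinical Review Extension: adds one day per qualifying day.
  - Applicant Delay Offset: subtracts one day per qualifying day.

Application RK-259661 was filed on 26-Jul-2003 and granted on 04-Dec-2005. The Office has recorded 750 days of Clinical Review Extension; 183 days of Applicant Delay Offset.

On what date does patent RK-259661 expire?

(a) grant + 18 years → 4 December 2023.
(b) filing + 21 years → 26 July 2024.
Later of the two: 26 July 2024.
Clinical Review Extension: +750 days → 15 August 2026.
Applicant Delay Offset: −183 days → 13 February 2026.

2026-02-13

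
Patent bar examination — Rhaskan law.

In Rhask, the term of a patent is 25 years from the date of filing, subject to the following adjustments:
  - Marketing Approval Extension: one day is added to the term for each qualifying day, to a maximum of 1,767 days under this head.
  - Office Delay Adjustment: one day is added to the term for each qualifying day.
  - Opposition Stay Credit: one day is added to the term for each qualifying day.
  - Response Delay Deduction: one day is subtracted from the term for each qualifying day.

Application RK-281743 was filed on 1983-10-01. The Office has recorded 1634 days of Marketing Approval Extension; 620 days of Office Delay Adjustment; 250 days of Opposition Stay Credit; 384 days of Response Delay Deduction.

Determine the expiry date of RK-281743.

Base term: filing date + 25 years → 1 October 2008.
Marketing Approval Extension: 1634 days (within the 1767-day cap) → +1634 days → 23 March 2013.
Office Delay Adjustment: +620 days → 3 December 2014.
Opposition Stay Credit: +250 days → 10 August 2015.
Response Delay Deduction: −384 days → 22 July 2014.

July 22, 2014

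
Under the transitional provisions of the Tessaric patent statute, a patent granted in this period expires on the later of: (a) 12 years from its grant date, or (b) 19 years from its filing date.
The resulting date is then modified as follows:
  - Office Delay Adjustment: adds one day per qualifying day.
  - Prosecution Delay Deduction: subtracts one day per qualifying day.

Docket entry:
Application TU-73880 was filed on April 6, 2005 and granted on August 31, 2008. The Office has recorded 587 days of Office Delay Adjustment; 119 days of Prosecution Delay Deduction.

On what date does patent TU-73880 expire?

(a) grant + 12 years → 31 August 2020.
(b) filing + 19 years → 6 April 2024.
Later of the two: 6 April 2024.
Office Delay Adjustment: +587 days → 14 November 2025.
Prosecution Delay Deduction: −119 days → 18 July 2025.

2025-07-18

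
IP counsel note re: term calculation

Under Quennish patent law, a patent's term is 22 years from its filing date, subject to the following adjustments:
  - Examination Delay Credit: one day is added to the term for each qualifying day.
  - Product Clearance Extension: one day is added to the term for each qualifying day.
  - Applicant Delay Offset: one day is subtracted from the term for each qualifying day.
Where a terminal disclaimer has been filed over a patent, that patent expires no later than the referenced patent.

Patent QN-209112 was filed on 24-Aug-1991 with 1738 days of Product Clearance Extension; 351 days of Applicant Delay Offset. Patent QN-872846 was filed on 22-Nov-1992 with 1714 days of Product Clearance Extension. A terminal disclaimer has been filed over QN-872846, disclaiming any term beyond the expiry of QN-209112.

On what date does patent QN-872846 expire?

Natural term of QN-872846:
  Base: filing + 22 years → 22 November 2014.
  Product Clearance Extension: +1714 days → 2 August 2019.
Expiry of referenced patent QN-209112:
  Base: filing + 22 years → 24 August 2013.
  Product Clearance Extension: +1738 days → 28 May 2018.
  Applicant Delay Offset: −351 days → 11 June 2017.
Terminal disclaimer: QN-872846 expires on the earlier of 2 August 2019 and 11 June 2017.

June 11, 2017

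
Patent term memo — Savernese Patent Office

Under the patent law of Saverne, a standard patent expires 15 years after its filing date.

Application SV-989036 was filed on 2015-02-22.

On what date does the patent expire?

February 22, 2030

Filing date + 15 years → 22 February 2030.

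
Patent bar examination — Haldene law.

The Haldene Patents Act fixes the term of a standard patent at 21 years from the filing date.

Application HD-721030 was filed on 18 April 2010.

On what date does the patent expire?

Filing date + 21 years → 18 April 2031.

2031-04-18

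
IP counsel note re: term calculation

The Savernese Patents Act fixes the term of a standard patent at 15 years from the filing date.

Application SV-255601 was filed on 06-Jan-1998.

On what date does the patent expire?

Filing date + 15 years → 6 January 2013.

January 6, 2013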